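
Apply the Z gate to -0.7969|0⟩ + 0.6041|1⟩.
-0.7969|0⟩ - 0.6041|1⟩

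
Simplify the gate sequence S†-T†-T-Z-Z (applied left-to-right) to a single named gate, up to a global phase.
S†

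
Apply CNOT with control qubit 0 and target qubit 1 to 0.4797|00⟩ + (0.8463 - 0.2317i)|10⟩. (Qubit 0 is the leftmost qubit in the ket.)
0.4797|00⟩ + (0.8463 - 0.2317i)|11⟩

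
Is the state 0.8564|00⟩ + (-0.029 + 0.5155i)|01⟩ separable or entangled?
Separable

Writing the state as a|00⟩ + b|01⟩ + c|10⟩ + d|11⟩, it is a product state iff ad − bc = 0.
Here (a, b, c, d) = (0.8564, (-0.029 + 0.5155i), 0, 0): ad − bc = (0.8564)(0) − (-0.029 + 0.5155i)(0) = 0, so the state is separable.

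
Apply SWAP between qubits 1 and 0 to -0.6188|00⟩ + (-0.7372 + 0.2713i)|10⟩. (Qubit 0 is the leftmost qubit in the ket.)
-0.6188|00⟩ + (-0.7372 + 0.2713i)|01⟩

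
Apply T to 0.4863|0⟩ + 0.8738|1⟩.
0.4863|0⟩ + (0.6179 + 0.6179i)|1⟩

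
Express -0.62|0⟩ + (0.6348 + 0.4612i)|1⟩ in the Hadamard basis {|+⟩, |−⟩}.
(0.01047 + 0.3261i)|+⟩ + (-0.8873 - 0.3261i)|−⟩

With |ψ⟩ = α|0⟩ + β|1⟩, the Hadamard-basis coefficients are ⟨+|ψ⟩ = (α + β)/√2 and ⟨−|ψ⟩ = (α − β)/√2.
Here α = -0.62, β = (0.6348 + 0.4612i): (α + β)/√2 = (0.01047 + 0.3261i), (α − β)/√2 = (-0.8873 - 0.3261i).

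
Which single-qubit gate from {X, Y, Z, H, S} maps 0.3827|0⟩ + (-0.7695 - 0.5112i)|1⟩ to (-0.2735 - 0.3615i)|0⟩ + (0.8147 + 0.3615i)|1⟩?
H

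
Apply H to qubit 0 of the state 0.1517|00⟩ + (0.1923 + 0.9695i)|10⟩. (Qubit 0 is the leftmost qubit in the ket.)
(0.2432 + 0.6855i)|00⟩ + (-0.02871 - 0.6855i)|10⟩

H on qubit 0 mixes each pair of kets that differ only in qubit 0: amplitudes (a, b) of (|…0…⟩, |…1…⟩) become ((a + b)/√2, (a − b)/√2). Kets absent from the input have amplitude 0.
(|00⟩, |10⟩): (a, b) = (0.1517, (0.1923 + 0.9695i)) → ((0.2432 + 0.6855i), (-0.02871 - 0.6855i))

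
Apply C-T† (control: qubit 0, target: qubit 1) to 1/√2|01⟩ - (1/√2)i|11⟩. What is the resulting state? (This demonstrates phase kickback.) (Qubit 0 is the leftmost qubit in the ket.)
1/√2|01⟩ + (-1/2 - (1/2)i)|11⟩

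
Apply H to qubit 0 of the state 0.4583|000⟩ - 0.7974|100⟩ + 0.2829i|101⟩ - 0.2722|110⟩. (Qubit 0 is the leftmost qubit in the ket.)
-0.2398|000⟩ + 0.2i|001⟩ - 0.1925|010⟩ + 0.8879|100⟩ - 0.2i|101⟩ + 0.1925|110⟩

H on qubit 0 mixes each pair of kets that differ only in qubit 0: amplitudes (a, b) of (|…0…⟩, |…1…⟩) become ((a + b)/√2, (a − b)/√2). Kets absent from the input have amplitude 0.
(|000⟩, |100⟩): (a, b) = (0.4583, -0.7974) → (-0.2398, 0.8879)
(|001⟩, |101⟩): (a, b) = (0, 0.2829i) → (0.2i, -0.2i)
(|010⟩, |110⟩): (a, b) = (0, -0.2722) → (-0.1925, 0.1925)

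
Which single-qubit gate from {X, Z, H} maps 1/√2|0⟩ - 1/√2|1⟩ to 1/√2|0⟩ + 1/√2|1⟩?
Z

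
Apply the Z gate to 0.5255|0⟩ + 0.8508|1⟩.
0.5255|0⟩ - 0.8508|1⟩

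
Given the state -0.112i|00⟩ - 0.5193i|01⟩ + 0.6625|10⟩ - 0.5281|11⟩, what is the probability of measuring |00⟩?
0.01254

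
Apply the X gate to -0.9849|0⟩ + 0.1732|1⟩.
0.1732|0⟩ - 0.9849|1⟩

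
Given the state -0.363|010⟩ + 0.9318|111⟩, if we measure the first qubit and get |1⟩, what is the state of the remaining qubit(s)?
|11⟩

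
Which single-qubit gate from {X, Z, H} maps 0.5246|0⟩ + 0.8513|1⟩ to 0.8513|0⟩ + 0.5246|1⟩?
X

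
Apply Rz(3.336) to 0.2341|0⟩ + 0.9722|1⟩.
(-0.02272 - 0.233i)|0⟩ + (-0.09435 + 0.9676i)|1⟩

Rz(3.336) = [[e^(−iθ/2), 0], [0, e^(iθ/2)]] with e^(±iθ/2) = cos(θ/2) ± i·sin(θ/2); θ = 3.336, cos(θ/2) ≈ -0.0970507, sin(θ/2) ≈ 0.995279.
With a = amp(|0⟩) = 0.2341 and b = amp(|1⟩) = 0.9722:
new amp(|0⟩) = (-0.0970507 - 0.995279i)·a = (-0.02272 - 0.233i)
new amp(|1⟩) = (-0.0970507 + 0.995279i)·b = (-0.09435 + 0.9676i)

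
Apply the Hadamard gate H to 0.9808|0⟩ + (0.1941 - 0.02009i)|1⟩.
(0.8308 - 0.01421i)|0⟩ + (0.5563 + 0.01421i)|1⟩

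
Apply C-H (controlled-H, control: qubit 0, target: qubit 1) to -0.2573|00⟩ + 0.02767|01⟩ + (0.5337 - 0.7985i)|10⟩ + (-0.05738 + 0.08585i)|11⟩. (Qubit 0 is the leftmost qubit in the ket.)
-0.2573|00⟩ + 0.02767|01⟩ + (0.3368 - 0.5039i)|10⟩ + (0.418 - 0.6253i)|11⟩

C-H leaves the control-|0⟩ kets |00⟩, |01⟩ unchanged and applies H to qubit 1 on the control-|1⟩ pair (|10⟩, |11⟩).
H = [[1/√2, 1/√2], [1/√2, -1/√2]].
With a = amp(|10⟩) = (0.5337 - 0.7985i) and b = amp(|11⟩) = (-0.05738 + 0.08585i):
new amp(|10⟩) = (1/√2)·a + (1/√2)·b = (0.3368 - 0.5039i)
new amp(|11⟩) = (1/√2)·a + (-1/√2)·b = (0.418 - 0.6253i)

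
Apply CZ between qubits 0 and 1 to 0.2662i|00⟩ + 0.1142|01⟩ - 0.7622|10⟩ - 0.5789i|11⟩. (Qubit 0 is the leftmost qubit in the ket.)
0.2662i|00⟩ + 0.1142|01⟩ - 0.7622|10⟩ + 0.5789i|11⟩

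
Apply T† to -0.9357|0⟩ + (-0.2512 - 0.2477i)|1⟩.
-0.9357|0⟩ + (-0.3528 + 0.002475i)|1⟩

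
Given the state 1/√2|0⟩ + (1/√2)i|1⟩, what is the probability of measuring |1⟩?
1/2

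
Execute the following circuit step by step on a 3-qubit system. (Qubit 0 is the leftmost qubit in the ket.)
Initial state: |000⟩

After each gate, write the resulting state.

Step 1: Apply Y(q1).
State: i|010⟩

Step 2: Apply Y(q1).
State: |000⟩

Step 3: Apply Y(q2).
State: i|001⟩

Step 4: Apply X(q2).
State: i|000⟩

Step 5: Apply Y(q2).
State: -|001⟩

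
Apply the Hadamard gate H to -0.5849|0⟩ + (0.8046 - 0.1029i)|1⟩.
(0.1554 - 0.07276i)|0⟩ + (-0.9825 + 0.07276i)|1⟩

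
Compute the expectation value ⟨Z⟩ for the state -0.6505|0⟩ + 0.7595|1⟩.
-0.1537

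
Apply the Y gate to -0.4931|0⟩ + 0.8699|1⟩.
-0.8699i|0⟩ - 0.4931i|1⟩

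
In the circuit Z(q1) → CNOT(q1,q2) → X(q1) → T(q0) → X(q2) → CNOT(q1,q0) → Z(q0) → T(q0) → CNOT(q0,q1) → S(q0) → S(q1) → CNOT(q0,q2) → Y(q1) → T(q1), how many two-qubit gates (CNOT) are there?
4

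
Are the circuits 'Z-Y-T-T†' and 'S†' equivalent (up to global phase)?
No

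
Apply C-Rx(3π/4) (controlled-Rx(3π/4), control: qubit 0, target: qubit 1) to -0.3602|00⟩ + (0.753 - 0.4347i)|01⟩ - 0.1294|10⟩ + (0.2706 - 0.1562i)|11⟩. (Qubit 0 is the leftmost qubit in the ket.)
-0.3602|00⟩ + (0.753 - 0.4347i)|01⟩ + (-0.1938 - 0.25i)|10⟩ + (0.1036 + 0.05977i)|11⟩

C-Rx(3π/4) leaves the control-|0⟩ kets |00⟩, |01⟩ unchanged and applies Rx(3π/4) to qubit 1 on the control-|1⟩ pair (|10⟩, |11⟩).
Rx(3π/4) = [[cos(θ/2), −i·sin(θ/2)], [−i·sin(θ/2), cos(θ/2)]]; θ = 3π/4, cos(θ/2) ≈ 0.382683, sin(θ/2) ≈ 0.92388.
With a = amp(|10⟩) = -0.1294 and b = amp(|11⟩) = (0.2706 - 0.1562i):
new amp(|10⟩) = (0.382683)·a + (-0.92388i)·b = (-0.1938 - 0.25i)
new amp(|11⟩) = (-0.92388i)·a + (0.382683)·b = (0.1036 + 0.05977i)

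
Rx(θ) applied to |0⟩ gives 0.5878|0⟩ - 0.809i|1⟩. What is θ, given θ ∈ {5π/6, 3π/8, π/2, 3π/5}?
3π/5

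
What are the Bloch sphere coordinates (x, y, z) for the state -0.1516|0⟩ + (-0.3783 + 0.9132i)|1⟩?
(0.1147, -0.2769, -0.9541)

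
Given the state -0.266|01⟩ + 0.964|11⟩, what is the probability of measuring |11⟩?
0.9293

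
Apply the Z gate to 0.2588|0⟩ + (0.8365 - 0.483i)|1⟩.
0.2588|0⟩ + (-0.8365 + 0.483i)|1⟩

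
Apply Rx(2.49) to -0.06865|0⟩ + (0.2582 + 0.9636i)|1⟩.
(0.8909 - 0.2446i)|0⟩ + (0.08264 + 0.3735i)|1⟩

Rx(2.49) = [[cos(θ/2), −i·sin(θ/2)], [−i·sin(θ/2), cos(θ/2)]]; θ = 2.49, cos(θ/2) ≈ 0.320063, sin(θ/2) ≈ 0.947396.
With a = amp(|0⟩) = -0.06865 and b = amp(|1⟩) = (0.2582 + 0.9636i):
new amp(|0⟩) = (0.320063)·a + (-0.947396i)·b = (0.8909 - 0.2446i)
new amp(|1⟩) = (-0.947396i)·a + (0.320063)·b = (0.08264 + 0.3735i)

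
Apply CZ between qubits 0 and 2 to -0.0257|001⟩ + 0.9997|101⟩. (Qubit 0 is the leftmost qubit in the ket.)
-0.0257|001⟩ - 0.9997|101⟩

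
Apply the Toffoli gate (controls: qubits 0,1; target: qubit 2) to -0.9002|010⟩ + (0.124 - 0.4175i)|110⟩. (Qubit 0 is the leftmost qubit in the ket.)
-0.9002|010⟩ + (0.124 - 0.4175i)|111⟩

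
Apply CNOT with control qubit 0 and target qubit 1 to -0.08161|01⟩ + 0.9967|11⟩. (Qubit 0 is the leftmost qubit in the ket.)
-0.08161|01⟩ + 0.9967|10⟩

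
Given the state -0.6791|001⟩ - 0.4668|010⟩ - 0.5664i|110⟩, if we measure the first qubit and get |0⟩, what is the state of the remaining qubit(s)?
-0.8241|01⟩ - 0.5665|10⟩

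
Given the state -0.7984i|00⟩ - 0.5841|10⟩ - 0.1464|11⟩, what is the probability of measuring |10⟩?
0.3412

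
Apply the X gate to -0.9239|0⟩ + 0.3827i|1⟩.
0.3827i|0⟩ - 0.9239|1⟩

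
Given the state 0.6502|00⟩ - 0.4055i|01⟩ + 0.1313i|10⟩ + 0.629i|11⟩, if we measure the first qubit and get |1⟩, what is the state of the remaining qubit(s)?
0.2043i|0⟩ + 0.9789i|1⟩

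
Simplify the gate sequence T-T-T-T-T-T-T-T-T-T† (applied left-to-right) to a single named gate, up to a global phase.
I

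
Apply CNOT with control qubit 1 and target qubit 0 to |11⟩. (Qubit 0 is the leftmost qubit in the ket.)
|01⟩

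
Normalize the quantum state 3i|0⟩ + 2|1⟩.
0.8321i|0⟩ + 0.5547|1⟩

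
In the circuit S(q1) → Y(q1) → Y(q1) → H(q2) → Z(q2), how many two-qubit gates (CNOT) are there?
0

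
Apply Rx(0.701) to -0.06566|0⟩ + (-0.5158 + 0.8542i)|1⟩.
(0.2316 + 0.1771i)|0⟩ + (-0.4844 + 0.8248i)|1⟩

Rx(0.701) = [[cos(θ/2), −i·sin(θ/2)], [−i·sin(θ/2), cos(θ/2)]]; θ = 0.701, cos(θ/2) ≈ 0.939201, sin(θ/2) ≈ 0.343367.
With a = amp(|0⟩) = -0.06566 and b = amp(|1⟩) = (-0.5158 + 0.8542i):
new amp(|0⟩) = (0.939201)·a + (-0.343367i)·b = (0.2316 + 0.1771i)
new amp(|1⟩) = (-0.343367i)·a + (0.939201)·b = (-0.4844 + 0.8248i)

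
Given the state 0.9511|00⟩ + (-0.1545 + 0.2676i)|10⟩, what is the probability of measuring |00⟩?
0.9046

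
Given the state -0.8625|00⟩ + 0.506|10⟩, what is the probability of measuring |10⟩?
0.256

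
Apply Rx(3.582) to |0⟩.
-0.2184|0⟩ - 0.9759i|1⟩

Rx(3.582) = [[cos(θ/2), −i·sin(θ/2)], [−i·sin(θ/2), cos(θ/2)]]; θ = 3.582, cos(θ/2) ≈ -0.218428, sin(θ/2) ≈ 0.975853.
With a = amp(|0⟩) = 1 and b = amp(|1⟩) = 0:
new amp(|0⟩) = (-0.218428)·a + (-0.975853i)·b = -0.2184
new amp(|1⟩) = (-0.975853i)·a + (-0.218428)·b = -0.9759i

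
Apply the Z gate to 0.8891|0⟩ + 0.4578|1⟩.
0.8891|0⟩ - 0.4578|1⟩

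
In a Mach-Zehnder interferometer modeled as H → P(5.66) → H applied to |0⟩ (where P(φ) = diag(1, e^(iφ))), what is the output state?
(0.906 - 0.2918i)|0⟩ + (0.09399 + 0.2918i)|1⟩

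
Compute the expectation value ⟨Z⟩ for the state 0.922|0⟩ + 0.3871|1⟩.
0.7002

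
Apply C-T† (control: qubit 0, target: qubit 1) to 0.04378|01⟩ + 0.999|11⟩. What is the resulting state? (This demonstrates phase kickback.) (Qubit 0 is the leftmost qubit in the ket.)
0.04378|01⟩ + (0.7064 - 0.7064i)|11⟩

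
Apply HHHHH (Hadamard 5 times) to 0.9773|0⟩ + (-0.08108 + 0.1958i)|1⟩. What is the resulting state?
(0.6337 + 0.1385i)|0⟩ + (0.7484 - 0.1385i)|1⟩

H² = I, so H^5 = H: a single Hadamard. With (a, b) = (0.9773, (-0.08108 + 0.1958i)), H gives ((a + b)/√2, (a − b)/√2) = ((0.6337 + 0.1385i), (0.7484 - 0.1385i)).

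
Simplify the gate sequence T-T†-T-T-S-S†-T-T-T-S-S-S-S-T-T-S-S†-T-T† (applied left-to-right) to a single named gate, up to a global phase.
T†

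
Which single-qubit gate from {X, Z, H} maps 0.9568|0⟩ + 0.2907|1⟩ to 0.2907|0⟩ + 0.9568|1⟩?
X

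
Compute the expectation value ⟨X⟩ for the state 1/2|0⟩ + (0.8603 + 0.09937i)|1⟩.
0.8603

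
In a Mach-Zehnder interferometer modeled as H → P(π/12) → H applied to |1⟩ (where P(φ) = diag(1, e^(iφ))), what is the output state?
(0.01704 - 0.1294i)|0⟩ + (0.983 + 0.1294i)|1⟩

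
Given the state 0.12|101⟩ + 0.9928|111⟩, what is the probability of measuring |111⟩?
0.9857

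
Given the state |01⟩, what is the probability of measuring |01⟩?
1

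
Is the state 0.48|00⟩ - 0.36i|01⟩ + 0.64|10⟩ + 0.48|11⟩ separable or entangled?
Entangled

Writing the state as a|00⟩ + b|01⟩ + c|10⟩ + d|11⟩, it is a product state iff ad − bc = 0.
Here (a, b, c, d) = (0.48, -0.36i, 0.64, 0.48): ad − bc = (0.48)(0.48) − (-0.36i)(0.64) = (0.2304 + 0.2304i) ≠ 0, so the state is entangled.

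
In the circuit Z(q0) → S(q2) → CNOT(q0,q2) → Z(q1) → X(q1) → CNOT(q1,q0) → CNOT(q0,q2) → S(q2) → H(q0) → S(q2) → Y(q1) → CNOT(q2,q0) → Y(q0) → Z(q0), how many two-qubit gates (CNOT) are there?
4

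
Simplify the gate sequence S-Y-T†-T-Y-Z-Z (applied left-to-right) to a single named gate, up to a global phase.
S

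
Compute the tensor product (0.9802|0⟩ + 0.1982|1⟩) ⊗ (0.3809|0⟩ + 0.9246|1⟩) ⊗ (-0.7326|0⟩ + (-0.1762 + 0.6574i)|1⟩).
-0.2735|000⟩ + (-0.06579 + 0.2454i)|001⟩ - 0.664|010⟩ + (-0.1597 + 0.5958i)|011⟩ - 0.05531|100⟩ + (-0.0133 + 0.04963i)|101⟩ - 0.1343|110⟩ + (-0.03229 + 0.1205i)|111⟩

amp(|b₁b₂…⟩) = product of the factor amplitudes for bits b₁, b₂, …; only kets whose every factor amplitude is nonzero survive.
|000⟩: (0.9802)(0.3809)(-0.7326) = -0.2735
|001⟩: (0.9802)(0.3809)(-0.1762 + 0.6574i) = (-0.06579 + 0.2454i)
|010⟩: (0.9802)(0.9246)(-0.7326) = -0.664
|011⟩: (0.9802)(0.9246)(-0.1762 + 0.6574i) = (-0.1597 + 0.5958i)
|100⟩: (0.1982)(0.3809)(-0.7326) = -0.05531
|101⟩: (0.1982)(0.3809)(-0.1762 + 0.6574i) = (-0.0133 + 0.04963i)
|110⟩: (0.1982)(0.9246)(-0.7326) = -0.1343
|111⟩: (0.1982)(0.9246)(-0.1762 + 0.6574i) = (-0.03229 + 0.1205i)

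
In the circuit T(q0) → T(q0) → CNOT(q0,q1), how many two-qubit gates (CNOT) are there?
1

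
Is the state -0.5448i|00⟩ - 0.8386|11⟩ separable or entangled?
Entangled

Writing the state as a|00⟩ + b|01⟩ + c|10⟩ + d|11⟩, it is a product state iff ad − bc = 0.
Here (a, b, c, d) = (-0.5448i, 0, 0, -0.8386): ad − bc = (-0.5448i)(-0.8386) − (0)(0) = 0.4569i ≠ 0, so the state is entangled.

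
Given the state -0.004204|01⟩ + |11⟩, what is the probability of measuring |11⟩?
1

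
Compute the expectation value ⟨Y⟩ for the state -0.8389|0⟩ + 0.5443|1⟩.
0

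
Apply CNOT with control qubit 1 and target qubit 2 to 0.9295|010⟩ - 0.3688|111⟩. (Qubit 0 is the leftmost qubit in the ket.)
0.9295|011⟩ - 0.3688|110⟩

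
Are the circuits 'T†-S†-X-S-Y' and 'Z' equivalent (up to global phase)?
No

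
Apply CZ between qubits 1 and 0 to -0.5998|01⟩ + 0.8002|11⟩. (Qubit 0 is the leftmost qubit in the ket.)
-0.5998|01⟩ - 0.8002|11⟩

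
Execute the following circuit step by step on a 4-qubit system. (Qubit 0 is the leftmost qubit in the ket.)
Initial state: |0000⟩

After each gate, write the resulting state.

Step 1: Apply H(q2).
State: 1/√2|0000⟩ + 1/√2|0010⟩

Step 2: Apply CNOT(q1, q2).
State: 1/√2|0000⟩ + 1/√2|0010⟩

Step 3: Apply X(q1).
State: 1/√2|0100⟩ + 1/√2|0110⟩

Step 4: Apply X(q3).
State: 1/√2|0101⟩ + 1/√2|0111⟩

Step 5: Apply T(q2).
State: 1/√2|0101⟩ + (1/2 + (1/2)i)|0111⟩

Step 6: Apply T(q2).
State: 1/√2|0101⟩ + (1/√2)i|0111⟩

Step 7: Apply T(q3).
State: (1/2 + (1/2)i)|0101⟩ + (-1/2 + (1/2)i)|0111⟩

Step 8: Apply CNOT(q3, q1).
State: (1/2 + (1/2)i)|0001⟩ + (-1/2 + (1/2)i)|0011⟩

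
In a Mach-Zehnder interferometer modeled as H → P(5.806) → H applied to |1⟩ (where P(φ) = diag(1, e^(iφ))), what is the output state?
(0.05585 + 0.2296i)|0⟩ + (0.9441 - 0.2296i)|1⟩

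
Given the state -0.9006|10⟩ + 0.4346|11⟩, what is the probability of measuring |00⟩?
0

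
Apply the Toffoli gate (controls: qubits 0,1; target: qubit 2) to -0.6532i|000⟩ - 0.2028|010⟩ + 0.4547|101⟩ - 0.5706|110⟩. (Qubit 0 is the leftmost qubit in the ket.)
-0.6532i|000⟩ - 0.2028|010⟩ + 0.4547|101⟩ - 0.5706|111⟩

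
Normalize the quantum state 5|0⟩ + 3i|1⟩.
0.8575|0⟩ + 0.5145i|1⟩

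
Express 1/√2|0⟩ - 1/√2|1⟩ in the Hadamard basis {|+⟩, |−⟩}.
|−⟩

With |ψ⟩ = α|0⟩ + β|1⟩, the Hadamard-basis coefficients are ⟨+|ψ⟩ = (α + β)/√2 and ⟨−|ψ⟩ = (α − β)/√2.
Here α = 1/√2, β = -1/√2: (α + β)/√2 = 0, (α − β)/√2 = 1.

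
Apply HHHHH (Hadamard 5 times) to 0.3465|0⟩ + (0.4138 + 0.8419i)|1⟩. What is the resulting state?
(0.5376 + 0.5953i)|0⟩ + (-0.04759 - 0.5953i)|1⟩

H² = I, so H^5 = H: a single Hadamard. With (a, b) = (0.3465, (0.4138 + 0.8419i)), H gives ((a + b)/√2, (a − b)/√2) = ((0.5376 + 0.5953i), (-0.04759 - 0.5953i)).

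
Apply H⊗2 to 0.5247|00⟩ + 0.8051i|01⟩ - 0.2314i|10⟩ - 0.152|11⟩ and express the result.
(0.1864 + 0.2869i)|00⟩ + (0.3384 - 0.5183i)|01⟩ + (0.3384 + 0.5183i)|10⟩ + (0.1864 - 0.2869i)|11⟩

H⊗2 gives amp(|y⟩) = (1/2) Σ_x (−1)^(x·y) amp(|x⟩), where x·y is the number of positions in which both x and y have a 1.
|00⟩: (0.5247 + 0.8051i - 0.2314i - 0.152)/2 = (0.1864 + 0.2869i)
|01⟩: (0.5247 - 0.8051i - 0.2314i + 0.152)/2 = (0.3384 - 0.5183i)
|10⟩: (0.5247 + 0.8051i + 0.2314i + 0.152)/2 = (0.3384 + 0.5183i)
|11⟩: (0.5247 - 0.8051i + 0.2314i - 0.152)/2 = (0.1864 - 0.2869i)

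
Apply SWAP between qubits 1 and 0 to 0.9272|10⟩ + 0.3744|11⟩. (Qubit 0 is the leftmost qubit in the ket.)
0.9272|01⟩ + 0.3744|11⟩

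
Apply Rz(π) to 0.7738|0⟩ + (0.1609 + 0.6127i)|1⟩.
-0.7738i|0⟩ + (-0.6127 + 0.1609i)|1⟩

Rz(π) = [[e^(−iθ/2), 0], [0, e^(iθ/2)]] with e^(±iθ/2) = cos(θ/2) ± i·sin(θ/2); θ = π, cos(θ/2) ≈ 0, sin(θ/2) ≈ 1.
With a = amp(|0⟩) = 0.7738 and b = amp(|1⟩) = (0.1609 + 0.6127i):
new amp(|0⟩) = (-i)·a = -0.7738i
new amp(|1⟩) = (i)·b = (-0.6127 + 0.1609i)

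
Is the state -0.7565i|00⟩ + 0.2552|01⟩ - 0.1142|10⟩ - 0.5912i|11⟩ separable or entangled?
Entangled

Writing the state as a|00⟩ + b|01⟩ + c|10⟩ + d|11⟩, it is a product state iff ad − bc = 0.
Here (a, b, c, d) = (-0.7565i, 0.2552, -0.1142, -0.5912i): ad − bc = (-0.7565i)(-0.5912i) − (0.2552)(-0.1142) = -0.4181 ≠ 0, so the state is entangled.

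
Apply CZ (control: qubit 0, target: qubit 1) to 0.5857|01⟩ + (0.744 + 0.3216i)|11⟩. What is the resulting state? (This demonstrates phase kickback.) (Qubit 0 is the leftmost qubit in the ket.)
0.5857|01⟩ + (-0.744 - 0.3216i)|11⟩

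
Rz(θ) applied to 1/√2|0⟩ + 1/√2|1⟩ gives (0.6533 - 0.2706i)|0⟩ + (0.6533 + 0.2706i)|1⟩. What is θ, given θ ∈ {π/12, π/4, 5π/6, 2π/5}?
π/4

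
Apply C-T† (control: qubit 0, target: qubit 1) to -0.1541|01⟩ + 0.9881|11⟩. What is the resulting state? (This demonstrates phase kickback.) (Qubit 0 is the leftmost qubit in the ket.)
-0.1541|01⟩ + (0.6987 - 0.6987i)|11⟩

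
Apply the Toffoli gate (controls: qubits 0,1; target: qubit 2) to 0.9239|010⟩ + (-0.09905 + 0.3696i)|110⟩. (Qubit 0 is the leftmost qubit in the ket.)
0.9239|010⟩ + (-0.09905 + 0.3696i)|111⟩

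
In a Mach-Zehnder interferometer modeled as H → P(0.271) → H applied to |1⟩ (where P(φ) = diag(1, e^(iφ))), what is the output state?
(0.01825 - 0.1338i)|0⟩ + (0.9818 + 0.1338i)|1⟩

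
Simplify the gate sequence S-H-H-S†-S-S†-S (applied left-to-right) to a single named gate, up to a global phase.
S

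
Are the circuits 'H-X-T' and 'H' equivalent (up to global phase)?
No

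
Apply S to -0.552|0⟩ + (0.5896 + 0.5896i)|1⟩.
-0.552|0⟩ + (-0.5896 + 0.5896i)|1⟩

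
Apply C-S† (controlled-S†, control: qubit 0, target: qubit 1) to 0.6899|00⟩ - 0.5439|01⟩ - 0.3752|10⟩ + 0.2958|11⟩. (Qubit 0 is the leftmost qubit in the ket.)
0.6899|00⟩ - 0.5439|01⟩ - 0.3752|10⟩ - 0.2958i|11⟩

C-S† leaves the control-|0⟩ kets |00⟩, |01⟩ unchanged and applies S† to qubit 1 on the control-|1⟩ pair (|10⟩, |11⟩).
S† = [[1, 0], [0, -i]].
With a = amp(|10⟩) = -0.3752 and b = amp(|11⟩) = 0.2958:
new amp(|10⟩) = (1)·a = -0.3752
new amp(|11⟩) = (-i)·b = -0.2958i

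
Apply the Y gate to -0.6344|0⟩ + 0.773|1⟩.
-0.773i|0⟩ - 0.6344i|1⟩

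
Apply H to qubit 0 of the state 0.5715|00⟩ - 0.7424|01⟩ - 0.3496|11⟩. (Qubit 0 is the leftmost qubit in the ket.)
0.4041|00⟩ - 0.7722|01⟩ + 0.4041|10⟩ - 0.2778|11⟩

H on qubit 0 mixes each pair of kets that differ only in qubit 0: amplitudes (a, b) of (|…0…⟩, |…1…⟩) become ((a + b)/√2, (a − b)/√2). Kets absent from the input have amplitude 0.
(|00⟩, |10⟩): (a, b) = (0.5715, 0) → (0.4041, 0.4041)
(|01⟩, |11⟩): (a, b) = (-0.7424, -0.3496) → (-0.7722, -0.2778)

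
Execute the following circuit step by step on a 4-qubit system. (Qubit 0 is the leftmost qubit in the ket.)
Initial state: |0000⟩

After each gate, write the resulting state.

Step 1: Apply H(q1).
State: 1/√2|0000⟩ + 1/√2|0100⟩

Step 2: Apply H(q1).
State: |0000⟩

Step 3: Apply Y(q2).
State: i|0010⟩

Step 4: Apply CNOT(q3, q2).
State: i|0010⟩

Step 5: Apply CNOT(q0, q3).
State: i|0010⟩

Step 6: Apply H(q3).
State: (1/√2)i|0010⟩ + (1/√2)i|0011⟩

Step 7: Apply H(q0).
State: (1/2)i|0010⟩ + (1/2)i|0011⟩ + (1/2)i|1010⟩ + (1/2)i|1011⟩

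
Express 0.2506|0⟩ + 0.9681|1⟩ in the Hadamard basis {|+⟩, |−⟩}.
0.8618|+⟩ - 0.5073|−⟩

With |ψ⟩ = α|0⟩ + β|1⟩, the Hadamard-basis coefficients are ⟨+|ψ⟩ = (α + β)/√2 and ⟨−|ψ⟩ = (α − β)/√2.
Here α = 0.2506, β = 0.9681: (α + β)/√2 = 0.8618, (α − β)/√2 = -0.5073.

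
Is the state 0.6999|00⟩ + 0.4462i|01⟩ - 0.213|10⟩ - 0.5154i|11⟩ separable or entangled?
Entangled

Writing the state as a|00⟩ + b|01⟩ + c|10⟩ + d|11⟩, it is a product state iff ad − bc = 0.
Here (a, b, c, d) = (0.6999, 0.4462i, -0.213, -0.5154i): ad − bc = (0.6999)(-0.5154i) − (0.4462i)(-0.213) = -0.2657i ≠ 0, so the state is entangled.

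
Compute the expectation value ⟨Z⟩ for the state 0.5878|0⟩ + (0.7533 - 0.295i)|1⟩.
-0.309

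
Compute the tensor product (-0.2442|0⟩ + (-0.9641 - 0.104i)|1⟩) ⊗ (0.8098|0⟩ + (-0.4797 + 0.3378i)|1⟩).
-0.1978|00⟩ + (0.1171 - 0.08249i)|01⟩ + (-0.7807 - 0.08422i)|10⟩ + (0.4976 - 0.2758i)|11⟩

amp(|b₁b₂…⟩) = product of the factor amplitudes for bits b₁, b₂, …; only kets whose every factor amplitude is nonzero survive.
|00⟩: (-0.2442)(0.8098) = -0.1978
|01⟩: (-0.2442)(-0.4797 + 0.3378i) = (0.1171 - 0.08249i)
|10⟩: (-0.9641 - 0.104i)(0.8098) = (-0.7807 - 0.08422i)
|11⟩: (-0.9641 - 0.104i)(-0.4797 + 0.3378i) = (0.4976 - 0.2758i)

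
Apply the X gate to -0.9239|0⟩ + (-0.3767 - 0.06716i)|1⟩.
(-0.3767 - 0.06716i)|0⟩ - 0.9239|1⟩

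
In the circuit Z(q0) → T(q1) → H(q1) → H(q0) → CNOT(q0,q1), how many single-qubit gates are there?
4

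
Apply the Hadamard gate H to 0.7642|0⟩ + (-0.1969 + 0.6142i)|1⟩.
(0.4011 + 0.4343i)|0⟩ + (0.6796 - 0.4343i)|1⟩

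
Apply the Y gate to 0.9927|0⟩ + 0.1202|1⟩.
-0.1202i|0⟩ + 0.9927i|1⟩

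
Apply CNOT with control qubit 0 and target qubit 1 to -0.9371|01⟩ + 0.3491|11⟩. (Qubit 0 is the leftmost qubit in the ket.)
-0.9371|01⟩ + 0.3491|10⟩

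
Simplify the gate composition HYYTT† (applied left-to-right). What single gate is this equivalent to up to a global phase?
H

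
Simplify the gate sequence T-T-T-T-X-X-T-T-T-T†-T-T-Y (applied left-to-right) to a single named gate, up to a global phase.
Y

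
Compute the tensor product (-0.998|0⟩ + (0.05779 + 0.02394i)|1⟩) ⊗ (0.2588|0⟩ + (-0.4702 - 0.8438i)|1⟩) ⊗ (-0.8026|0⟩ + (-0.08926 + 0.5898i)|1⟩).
0.2073|000⟩ + (0.02305 - 0.1523i)|001⟩ + (-0.3766 - 0.6759i)|010⟩ + (-0.5386 + 0.2016i)|011⟩ + (-0.012 - 0.004973i)|100⟩ + (-0.004989 + 0.008268i)|101⟩ + (0.005596 + 0.04817i)|110⟩ + (0.03602 + 0.001245i)|111⟩

amp(|b₁b₂…⟩) = product of the factor amplitudes for bits b₁, b₂, …; only kets whose every factor amplitude is nonzero survive.
|000⟩: (-0.998)(0.2588)(-0.8026) = 0.2073
|001⟩: (-0.998)(0.2588)(-0.08926 + 0.5898i) = (0.02305 - 0.1523i)
|010⟩: (-0.998)(-0.4702 - 0.8438i)(-0.8026) = (-0.3766 - 0.6759i)
|011⟩: (-0.998)(-0.4702 - 0.8438i)(-0.08926 + 0.5898i) = (-0.5386 + 0.2016i)
|100⟩: (0.05779 + 0.02394i)(0.2588)(-0.8026) = (-0.012 - 0.004973i)
|101⟩: (0.05779 + 0.02394i)(0.2588)(-0.08926 + 0.5898i) = (-0.004989 + 0.008268i)
|110⟩: (0.05779 + 0.02394i)(-0.4702 - 0.8438i)(-0.8026) = (0.005596 + 0.04817i)
|111⟩: (0.05779 + 0.02394i)(-0.4702 - 0.8438i)(-0.08926 + 0.5898i) = (0.03602 + 0.001245i)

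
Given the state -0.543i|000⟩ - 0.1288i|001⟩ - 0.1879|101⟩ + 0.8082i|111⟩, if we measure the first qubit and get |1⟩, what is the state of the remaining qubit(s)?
-0.2265|01⟩ + 0.974i|11⟩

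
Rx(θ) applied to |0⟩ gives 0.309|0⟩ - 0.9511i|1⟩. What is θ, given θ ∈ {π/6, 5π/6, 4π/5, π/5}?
4π/5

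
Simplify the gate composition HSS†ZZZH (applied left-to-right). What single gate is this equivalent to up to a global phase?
X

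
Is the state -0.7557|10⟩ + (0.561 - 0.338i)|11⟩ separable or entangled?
Separable

Writing the state as a|00⟩ + b|01⟩ + c|10⟩ + d|11⟩, it is a product state iff ad − bc = 0.
Here (a, b, c, d) = (0, 0, -0.7557, (0.561 - 0.338i)): ad − bc = (0)(0.561 - 0.338i) − (0)(-0.7557) = 0, so the state is separable.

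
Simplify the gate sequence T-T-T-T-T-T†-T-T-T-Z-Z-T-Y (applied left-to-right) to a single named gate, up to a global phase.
Y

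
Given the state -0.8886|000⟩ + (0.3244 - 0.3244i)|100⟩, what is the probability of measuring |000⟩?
0.7896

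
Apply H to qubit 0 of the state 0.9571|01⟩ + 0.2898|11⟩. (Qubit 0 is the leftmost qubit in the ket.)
0.8817|01⟩ + 0.4719|11⟩

H on qubit 0 mixes each pair of kets that differ only in qubit 0: amplitudes (a, b) of (|…0…⟩, |…1…⟩) become ((a + b)/√2, (a − b)/√2). Kets absent from the input have amplitude 0.
(|01⟩, |11⟩): (a, b) = (0.9571, 0.2898) → (0.8817, 0.4719)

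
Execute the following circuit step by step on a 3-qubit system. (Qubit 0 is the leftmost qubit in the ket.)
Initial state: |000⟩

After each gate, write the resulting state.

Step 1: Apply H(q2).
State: 1/√2|000⟩ + 1/√2|001⟩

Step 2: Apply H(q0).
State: 1/2|000⟩ + 1/2|001⟩ + 1/2|100⟩ + 1/2|101⟩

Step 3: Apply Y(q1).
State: (1/2)i|010⟩ + (1/2)i|011⟩ + (1/2)i|110⟩ + (1/2)i|111⟩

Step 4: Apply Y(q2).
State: 1/2|010⟩ - 1/2|011⟩ + 1/2|110⟩ - 1/2|111⟩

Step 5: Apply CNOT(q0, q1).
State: 1/2|010⟩ - 1/2|011⟩ + 1/2|100⟩ - 1/2|101⟩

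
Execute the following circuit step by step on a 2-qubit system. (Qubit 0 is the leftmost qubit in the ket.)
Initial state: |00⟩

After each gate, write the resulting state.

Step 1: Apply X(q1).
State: |01⟩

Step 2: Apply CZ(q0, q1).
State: |01⟩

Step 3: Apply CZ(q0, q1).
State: |01⟩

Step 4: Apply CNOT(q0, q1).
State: |01⟩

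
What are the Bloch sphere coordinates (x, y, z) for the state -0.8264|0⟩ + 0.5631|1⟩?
(-0.9307, 0, 0.3659)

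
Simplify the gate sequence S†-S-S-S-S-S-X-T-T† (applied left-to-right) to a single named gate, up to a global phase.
X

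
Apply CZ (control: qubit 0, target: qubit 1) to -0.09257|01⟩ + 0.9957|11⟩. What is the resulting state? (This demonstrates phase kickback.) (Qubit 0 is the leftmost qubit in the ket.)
-0.09257|01⟩ - 0.9957|11⟩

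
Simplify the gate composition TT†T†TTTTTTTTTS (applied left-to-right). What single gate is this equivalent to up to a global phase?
S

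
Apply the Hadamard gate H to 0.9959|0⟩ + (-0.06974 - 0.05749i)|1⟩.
(0.6549 - 0.04065i)|0⟩ + (0.7535 + 0.04065i)|1⟩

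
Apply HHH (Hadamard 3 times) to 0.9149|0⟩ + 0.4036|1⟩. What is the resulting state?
0.9323|0⟩ + 0.3615|1⟩

H² = I, so H^3 = H: a single Hadamard. With (a, b) = (0.9149, 0.4036), H gives ((a + b)/√2, (a − b)/√2) = (0.9323, 0.3615).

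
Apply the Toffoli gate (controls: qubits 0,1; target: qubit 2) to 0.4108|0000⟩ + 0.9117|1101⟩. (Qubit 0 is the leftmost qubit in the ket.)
0.4108|0000⟩ + 0.9117|1111⟩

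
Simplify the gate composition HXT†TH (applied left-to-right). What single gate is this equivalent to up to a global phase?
Z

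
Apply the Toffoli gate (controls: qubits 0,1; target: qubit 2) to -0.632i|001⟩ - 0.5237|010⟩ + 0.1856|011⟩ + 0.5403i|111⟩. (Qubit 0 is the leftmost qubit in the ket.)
-0.632i|001⟩ - 0.5237|010⟩ + 0.1856|011⟩ + 0.5403i|110⟩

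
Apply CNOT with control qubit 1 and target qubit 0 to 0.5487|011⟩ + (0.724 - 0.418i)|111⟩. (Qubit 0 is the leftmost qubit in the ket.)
(0.724 - 0.418i)|011⟩ + 0.5487|111⟩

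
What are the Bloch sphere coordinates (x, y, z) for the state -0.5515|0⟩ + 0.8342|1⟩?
(-0.9201, 0, -0.3917)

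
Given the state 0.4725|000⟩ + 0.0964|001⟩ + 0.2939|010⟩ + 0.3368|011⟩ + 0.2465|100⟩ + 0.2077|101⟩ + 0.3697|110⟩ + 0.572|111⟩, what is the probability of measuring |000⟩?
0.2233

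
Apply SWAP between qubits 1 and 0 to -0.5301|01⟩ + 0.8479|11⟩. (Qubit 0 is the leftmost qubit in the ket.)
-0.5301|10⟩ + 0.8479|11⟩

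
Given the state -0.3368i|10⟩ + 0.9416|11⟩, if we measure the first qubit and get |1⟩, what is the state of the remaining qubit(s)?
-0.3368i|0⟩ + 0.9416|1⟩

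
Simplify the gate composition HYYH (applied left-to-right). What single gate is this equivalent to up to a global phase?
I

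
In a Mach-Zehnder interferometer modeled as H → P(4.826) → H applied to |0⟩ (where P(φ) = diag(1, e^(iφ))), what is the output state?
(0.5567 - 0.4968i)|0⟩ + (0.4433 + 0.4968i)|1⟩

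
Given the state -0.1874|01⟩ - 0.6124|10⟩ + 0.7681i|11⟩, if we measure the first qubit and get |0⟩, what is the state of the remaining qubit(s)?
-|1⟩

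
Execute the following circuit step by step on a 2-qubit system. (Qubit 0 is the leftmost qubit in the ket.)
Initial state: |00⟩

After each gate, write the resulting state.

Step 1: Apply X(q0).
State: |10⟩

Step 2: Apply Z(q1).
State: |10⟩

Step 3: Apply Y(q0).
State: -i|00⟩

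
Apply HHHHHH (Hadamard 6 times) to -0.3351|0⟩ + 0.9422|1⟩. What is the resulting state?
-0.3351|0⟩ + 0.9422|1⟩

H² = I, so an even number of Hadamards cancels: H^6 = I and the state is unchanged.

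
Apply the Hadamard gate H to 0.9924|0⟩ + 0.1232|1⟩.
0.7888|0⟩ + 0.6146|1⟩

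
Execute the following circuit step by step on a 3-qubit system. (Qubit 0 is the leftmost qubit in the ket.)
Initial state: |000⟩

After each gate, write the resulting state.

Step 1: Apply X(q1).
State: |010⟩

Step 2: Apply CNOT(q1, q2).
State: |011⟩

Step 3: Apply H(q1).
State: 1/√2|001⟩ - 1/√2|011⟩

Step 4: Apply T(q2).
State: (1/2 + (1/2)i)|001⟩ + (-1/2 - (1/2)i)|011⟩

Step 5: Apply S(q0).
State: (1/2 + (1/2)i)|001⟩ + (-1/2 - (1/2)i)|011⟩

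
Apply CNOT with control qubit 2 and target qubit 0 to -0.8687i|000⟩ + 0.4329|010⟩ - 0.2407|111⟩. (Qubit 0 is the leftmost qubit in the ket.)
-0.8687i|000⟩ + 0.4329|010⟩ - 0.2407|011⟩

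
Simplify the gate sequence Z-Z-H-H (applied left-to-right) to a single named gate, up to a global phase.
I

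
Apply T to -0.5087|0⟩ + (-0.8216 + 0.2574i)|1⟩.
-0.5087|0⟩ + (-0.763 - 0.3989i)|1⟩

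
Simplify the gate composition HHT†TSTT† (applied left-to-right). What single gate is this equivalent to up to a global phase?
S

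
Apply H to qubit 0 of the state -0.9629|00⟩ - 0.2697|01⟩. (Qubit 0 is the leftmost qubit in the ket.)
-0.6809|00⟩ - 0.1907|01⟩ - 0.6809|10⟩ - 0.1907|11⟩

H on qubit 0 mixes each pair of kets that differ only in qubit 0: amplitudes (a, b) of (|…0…⟩, |…1…⟩) become ((a + b)/√2, (a − b)/√2). Kets absent from the input have amplitude 0.
(|00⟩, |10⟩): (a, b) = (-0.9629, 0) → (-0.6809, -0.6809)
(|01⟩, |11⟩): (a, b) = (-0.2697, 0) → (-0.1907, -0.1907)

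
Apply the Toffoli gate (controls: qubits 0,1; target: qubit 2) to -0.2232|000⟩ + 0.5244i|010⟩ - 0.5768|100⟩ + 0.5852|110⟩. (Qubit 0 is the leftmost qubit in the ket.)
-0.2232|000⟩ + 0.5244i|010⟩ - 0.5768|100⟩ + 0.5852|111⟩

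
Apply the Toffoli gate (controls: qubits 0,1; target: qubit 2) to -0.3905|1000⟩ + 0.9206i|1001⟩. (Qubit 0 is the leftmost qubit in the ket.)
-0.3905|1000⟩ + 0.9206i|1001⟩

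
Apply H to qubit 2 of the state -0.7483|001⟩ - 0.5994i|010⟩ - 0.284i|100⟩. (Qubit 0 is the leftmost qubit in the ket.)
-0.5291|000⟩ + 0.5291|001⟩ - 0.4238i|010⟩ - 0.4238i|011⟩ - 0.2008i|100⟩ - 0.2008i|101⟩

H on qubit 2 mixes each pair of kets that differ only in qubit 2: amplitudes (a, b) of (|…0…⟩, |…1…⟩) become ((a + b)/√2, (a − b)/√2). Kets absent from the input have amplitude 0.
(|000⟩, |001⟩): (a, b) = (0, -0.7483) → (-0.5291, 0.5291)
(|010⟩, |011⟩): (a, b) = (-0.5994i, 0) → (-0.4238i, -0.4238i)
(|100⟩, |101⟩): (a, b) = (-0.284i, 0) → (-0.2008i, -0.2008i)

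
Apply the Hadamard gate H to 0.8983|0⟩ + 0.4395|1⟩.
0.946|0⟩ + 0.3244|1⟩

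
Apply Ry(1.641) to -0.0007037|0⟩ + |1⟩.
-0.732|0⟩ + 0.6813|1⟩

Ry(1.641) = [[cos(θ/2), −sin(θ/2)], [sin(θ/2), cos(θ/2)]]; θ = 1.641, cos(θ/2) ≈ 0.681856, sin(θ/2) ≈ 0.731487.
With a = amp(|0⟩) = -0.0007037 and b = amp(|1⟩) = 1:
new amp(|0⟩) = (0.681856)·a + (-0.731487)·b = -0.732
new amp(|1⟩) = (0.731487)·a + (0.681856)·b = 0.6813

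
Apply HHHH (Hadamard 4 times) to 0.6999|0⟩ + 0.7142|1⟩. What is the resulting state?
0.6999|0⟩ + 0.7142|1⟩

H² = I, so an even number of Hadamards cancels: H^4 = I and the state is unchanged.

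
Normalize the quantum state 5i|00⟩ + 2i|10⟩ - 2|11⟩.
0.8704i|00⟩ + 0.3482i|10⟩ - 0.3482|11⟩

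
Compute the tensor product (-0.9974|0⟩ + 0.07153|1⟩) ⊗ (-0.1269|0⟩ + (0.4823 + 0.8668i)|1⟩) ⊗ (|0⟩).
0.1266|000⟩ + (-0.481 - 0.8645i)|010⟩ - 0.009077|100⟩ + (0.0345 + 0.062i)|110⟩

amp(|b₁b₂…⟩) = product of the factor amplitudes for bits b₁, b₂, …; only kets whose every factor amplitude is nonzero survive.
|000⟩: (-0.9974)(-0.1269)(1) = 0.1266
|010⟩: (-0.9974)(0.4823 + 0.8668i)(1) = (-0.481 - 0.8645i)
|100⟩: (0.07153)(-0.1269)(1) = -0.009077
|110⟩: (0.07153)(0.4823 + 0.8668i)(1) = (0.0345 + 0.062i)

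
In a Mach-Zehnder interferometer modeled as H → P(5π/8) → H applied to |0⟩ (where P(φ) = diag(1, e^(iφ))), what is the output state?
(0.3087 + 0.4619i)|0⟩ + (0.6913 - 0.4619i)|1⟩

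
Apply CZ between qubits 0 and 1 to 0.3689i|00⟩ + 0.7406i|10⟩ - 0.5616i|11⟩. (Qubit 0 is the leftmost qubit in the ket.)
0.3689i|00⟩ + 0.7406i|10⟩ + 0.5616i|11⟩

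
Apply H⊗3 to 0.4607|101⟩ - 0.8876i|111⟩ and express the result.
(0.1629 - 0.3138i)|000⟩ + (-0.1629 + 0.3138i)|001⟩ + (0.1629 + 0.3138i)|010⟩ + (-0.1629 - 0.3138i)|011⟩ + (-0.1629 + 0.3138i)|100⟩ + (0.1629 - 0.3138i)|101⟩ + (-0.1629 - 0.3138i)|110⟩ + (0.1629 + 0.3138i)|111⟩

H⊗3 gives amp(|y⟩) = (1/2√2) Σ_x (−1)^(x·y) amp(|x⟩), where x·y is the number of positions in which both x and y have a 1.
|000⟩: (0.4607 - 0.8876i)/(2√2) = (0.1629 - 0.3138i)
|001⟩: (-0.4607 + 0.8876i)/(2√2) = (-0.1629 + 0.3138i)
|010⟩: (0.4607 + 0.8876i)/(2√2) = (0.1629 + 0.3138i)
|011⟩: (-0.4607 - 0.8876i)/(2√2) = (-0.1629 - 0.3138i)
|100⟩: (-0.4607 + 0.8876i)/(2√2) = (-0.1629 + 0.3138i)
|101⟩: (0.4607 - 0.8876i)/(2√2) = (0.1629 - 0.3138i)
|110⟩: (-0.4607 - 0.8876i)/(2√2) = (-0.1629 - 0.3138i)
|111⟩: (0.4607 + 0.8876i)/(2√2) = (0.1629 + 0.3138i)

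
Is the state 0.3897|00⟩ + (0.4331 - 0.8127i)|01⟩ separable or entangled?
Separable

Writing the state as a|00⟩ + b|01⟩ + c|10⟩ + d|11⟩, it is a product state iff ad − bc = 0.
Here (a, b, c, d) = (0.3897, (0.4331 - 0.8127i), 0, 0): ad − bc = (0.3897)(0) − (0.4331 - 0.8127i)(0) = 0, so the state is separable.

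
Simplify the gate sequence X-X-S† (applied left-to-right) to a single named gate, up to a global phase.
S†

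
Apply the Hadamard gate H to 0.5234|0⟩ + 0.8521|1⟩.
0.9726|0⟩ - 0.2324|1⟩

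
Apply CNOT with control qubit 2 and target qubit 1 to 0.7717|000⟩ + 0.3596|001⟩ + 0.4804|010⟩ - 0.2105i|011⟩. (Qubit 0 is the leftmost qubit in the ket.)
0.7717|000⟩ - 0.2105i|001⟩ + 0.4804|010⟩ + 0.3596|011⟩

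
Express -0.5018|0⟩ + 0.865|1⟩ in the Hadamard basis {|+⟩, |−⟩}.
0.2568|+⟩ - 0.9665|−⟩

With |ψ⟩ = α|0⟩ + β|1⟩, the Hadamard-basis coefficients are ⟨+|ψ⟩ = (α + β)/√2 and ⟨−|ψ⟩ = (α − β)/√2.
Here α = -0.5018, β = 0.865: (α + β)/√2 = 0.2568, (α − β)/√2 = -0.9665.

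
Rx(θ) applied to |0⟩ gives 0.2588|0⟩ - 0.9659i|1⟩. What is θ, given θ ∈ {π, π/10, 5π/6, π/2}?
5π/6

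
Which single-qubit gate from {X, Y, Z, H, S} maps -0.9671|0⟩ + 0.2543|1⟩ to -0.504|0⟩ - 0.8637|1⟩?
H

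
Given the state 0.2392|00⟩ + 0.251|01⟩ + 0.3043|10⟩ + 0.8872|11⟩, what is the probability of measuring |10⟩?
0.0926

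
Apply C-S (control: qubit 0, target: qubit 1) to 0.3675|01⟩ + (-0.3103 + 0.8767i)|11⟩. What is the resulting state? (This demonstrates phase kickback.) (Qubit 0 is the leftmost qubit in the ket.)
0.3675|01⟩ + (-0.8767 - 0.3103i)|11⟩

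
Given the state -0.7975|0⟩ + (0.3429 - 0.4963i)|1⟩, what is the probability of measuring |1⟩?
0.3639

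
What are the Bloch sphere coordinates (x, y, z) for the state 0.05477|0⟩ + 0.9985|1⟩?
(0.1094, 0, -0.994)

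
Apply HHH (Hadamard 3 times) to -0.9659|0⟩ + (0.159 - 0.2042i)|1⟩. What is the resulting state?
(-0.5706 - 0.1444i)|0⟩ + (-0.7954 + 0.1444i)|1⟩

H² = I, so H^3 = H: a single Hadamard. With (a, b) = (-0.9659, (0.159 - 0.2042i)), H gives ((a + b)/√2, (a − b)/√2) = ((-0.5706 - 0.1444i), (-0.7954 + 0.1444i)).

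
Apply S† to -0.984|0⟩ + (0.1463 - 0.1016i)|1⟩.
-0.984|0⟩ + (-0.1016 - 0.1463i)|1⟩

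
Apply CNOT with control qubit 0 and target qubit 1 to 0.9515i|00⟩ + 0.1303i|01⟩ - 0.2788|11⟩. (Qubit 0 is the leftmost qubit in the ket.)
0.9515i|00⟩ + 0.1303i|01⟩ - 0.2788|10⟩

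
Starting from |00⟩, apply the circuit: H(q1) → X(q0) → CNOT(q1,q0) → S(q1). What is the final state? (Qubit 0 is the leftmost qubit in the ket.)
(1/√2)i|01⟩ + 1/√2|10⟩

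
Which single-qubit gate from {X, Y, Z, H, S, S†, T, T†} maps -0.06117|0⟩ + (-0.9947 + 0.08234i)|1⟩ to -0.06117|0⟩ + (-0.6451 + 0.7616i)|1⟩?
T†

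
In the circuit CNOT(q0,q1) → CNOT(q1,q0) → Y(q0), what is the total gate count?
3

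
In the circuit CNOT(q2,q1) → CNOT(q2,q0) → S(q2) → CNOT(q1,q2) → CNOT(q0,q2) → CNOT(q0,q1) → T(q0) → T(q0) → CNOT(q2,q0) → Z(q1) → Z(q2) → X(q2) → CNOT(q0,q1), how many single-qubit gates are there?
6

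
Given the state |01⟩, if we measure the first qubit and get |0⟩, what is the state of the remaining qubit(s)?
|1⟩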